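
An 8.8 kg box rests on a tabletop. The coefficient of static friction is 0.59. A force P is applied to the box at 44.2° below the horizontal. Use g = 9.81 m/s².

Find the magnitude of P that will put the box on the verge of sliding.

N = m g + P sin α (the push presses the box into the tabletop).
At impending slip, P cos α = μ_s N = μ_s (m g + P sin α).
Solving: P (cos α − μ_s sin α) = μ_s m g → P = 0.59×86.3/(cos 44.2° − 0.59 sin 44.2°) = 50.9/0.3056 = 167 N.

P ≈ 167 N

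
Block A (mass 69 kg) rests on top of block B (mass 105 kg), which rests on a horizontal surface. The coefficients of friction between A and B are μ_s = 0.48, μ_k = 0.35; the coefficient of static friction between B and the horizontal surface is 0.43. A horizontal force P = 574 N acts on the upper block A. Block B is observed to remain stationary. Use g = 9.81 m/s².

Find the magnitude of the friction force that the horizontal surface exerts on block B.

Normal force at the A–B interface: N₁ = m_A g = 676.9 N.
So the A–B interface can sustain at most μ_s N₁ = 324.9 N of static friction.
Since P = 574 N > 324.9 N, A slides on B; the A–B friction is kinetic: f₁ = μ_k N₁ = 0.35×676.9 = 237 N.
By Newton's third law B feels 237 N forward from A. With B stationary, the floor's static friction on B balances it: f₂ = 237 N (well within μ_s(m_A+m_B)g = 734 N).

f ≈ 237 N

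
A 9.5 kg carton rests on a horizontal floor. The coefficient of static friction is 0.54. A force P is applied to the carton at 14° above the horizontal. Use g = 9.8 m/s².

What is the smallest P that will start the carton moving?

N = m g − P sin α (the pull lifts the carton).
At impending slip, P cos α = μ_s N = μ_s (m g − P sin α).
Solving: P (cos α + μ_s sin α) = μ_s m g → P = 0.54×93.1/(cos 14° + 0.54 sin 14°) = 50.3/1.101 = 45.7 N.

P ≈ 45.7 N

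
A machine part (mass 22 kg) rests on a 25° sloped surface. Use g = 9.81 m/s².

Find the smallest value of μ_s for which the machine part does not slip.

μ_s,min ≈ 0.466

At the slip threshold m g sin θ = μ_s m g cos θ, so μ_s,min = tan θ.
μ_s,min = tan 25° = 0.466.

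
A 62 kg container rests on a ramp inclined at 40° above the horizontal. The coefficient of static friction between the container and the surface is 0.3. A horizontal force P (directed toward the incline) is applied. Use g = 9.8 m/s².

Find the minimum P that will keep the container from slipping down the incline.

The container tends to slide down (tan θ > μ_s), so at the point of impending slip friction acts up-slope at its limit: f = μ_s N.
Perpendicular to the incline: N = m g cos θ + P sin θ.
Along the incline: P cos θ + μ_s N = m g sin θ, i.e. P cos θ + μ_s (m g cos θ + P sin θ) = m g sin θ.
Solving, P (cos θ + μ_s sin θ) = m g (sin θ − μ_s cos θ), so P = 608×0.413/0.9589 = 262 N.

P_min ≈ 262 N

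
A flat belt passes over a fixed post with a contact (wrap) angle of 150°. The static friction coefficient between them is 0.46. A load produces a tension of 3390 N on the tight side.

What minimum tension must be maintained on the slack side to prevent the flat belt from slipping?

Capstan equation at impending slip: T_tight/T_slack = e^{μβ}.
β = 150° = 2.618 rad; e^{μβ} = e^{0.46×2.618} = 3.334.
T_slack = T_tight / e^{μβ} = 3390 / 3.334 = 1020 N.

T_min ≈ 1020 N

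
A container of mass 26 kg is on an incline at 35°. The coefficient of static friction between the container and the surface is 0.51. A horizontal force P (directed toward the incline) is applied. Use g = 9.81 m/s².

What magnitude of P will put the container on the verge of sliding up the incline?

P ≈ 480 N

At impending motion up the slope, friction acts down-slope at its limit: f = μ_s N.
Perpendicular to the incline: N = m g cos θ + P sin θ.
Along the incline: P cos θ = m g sin θ + μ_s N = m g sin θ + μ_s (m g cos θ + P sin θ).
Solving, P (cos θ − μ_s sin θ) = m g (sin θ + μ_s cos θ), so P = 26×9.81×(sin 35° + 0.51 cos 35°)/(cos 35° − 0.51 sin 35°) = 255×0.9913/0.5266 = 480 N.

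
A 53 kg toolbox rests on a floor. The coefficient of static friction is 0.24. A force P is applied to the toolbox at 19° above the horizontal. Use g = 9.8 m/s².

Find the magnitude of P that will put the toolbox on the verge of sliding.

P ≈ 122 N

N = m g − P sin α (the pull lifts the toolbox).
At impending slip, P cos α = μ_s N = μ_s (m g − P sin α).
Solving: P (cos α + μ_s sin α) = μ_s m g → P = 0.24×519/(cos 19° + 0.24 sin 19°) = 125/1.024 = 122 N.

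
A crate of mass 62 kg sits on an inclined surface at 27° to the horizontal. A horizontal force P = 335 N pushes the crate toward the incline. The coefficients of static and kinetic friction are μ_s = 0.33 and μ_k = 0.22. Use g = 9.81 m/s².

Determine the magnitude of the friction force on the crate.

f ≈ 22.4 N (down the incline)

Normal direction: N = m g cos θ + P sin θ = 694 N.
Along the incline, the net driving force (taking up-slope positive) is P cos θ − m g sin θ = 298.5 − 276.1 = 22.36 N, so equilibrium requires friction f = -22.36 N (down-slope).
The limit of static friction is μ_s N = 229 N.
|f_req| = 22.36 ≤ 229 N → the crate is in equilibrium; friction equals the required value.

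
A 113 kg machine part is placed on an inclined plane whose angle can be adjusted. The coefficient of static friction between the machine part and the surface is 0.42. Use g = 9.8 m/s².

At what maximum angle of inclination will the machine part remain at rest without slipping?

θ_max ≈ 22.8°

At the slip threshold, m g sin θ = μ_s · m g cos θ, so tan θ = μ_s.
θ_max = arctan(0.42) = 22.8°.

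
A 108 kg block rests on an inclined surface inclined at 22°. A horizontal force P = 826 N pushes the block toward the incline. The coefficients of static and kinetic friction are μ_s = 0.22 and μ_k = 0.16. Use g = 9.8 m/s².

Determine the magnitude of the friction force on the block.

Normal direction: N = m g cos θ + P sin θ = 1291 N.
Parallel to the incline: P cos θ − m g sin θ = 765.9 − 396.5 = 369.4 N; the friction needed to balance this is 369.4 N acting down the slope.
Maximum static friction: μ_s N = 0.22 × 1291 = 284 N.
|f_req| = 369.4 > 284 N → the block slides up the incline; f = μ_k N = 0.16 × 1291 = 207 N.

f ≈ 207 N (down the incline)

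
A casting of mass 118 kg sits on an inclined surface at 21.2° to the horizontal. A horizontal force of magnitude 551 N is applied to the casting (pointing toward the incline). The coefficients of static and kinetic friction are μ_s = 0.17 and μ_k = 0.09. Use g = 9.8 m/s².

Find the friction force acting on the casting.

The horizontal push has a component P sin θ into the surface, so N = m g cos θ + P sin θ = 1078 + 199.3 = 1277 N.
Along the incline, the net driving force (taking up-slope positive) is P cos θ − m g sin θ = 513.7 − 418.2 = 95.53 N, so equilibrium requires friction f = -95.53 N (down-slope).
The limit of static friction is μ_s N = 217.2 N.
Since 95.53 N is within the 217.2 N limit, the casting stays put and friction is exactly 95.5 N.

f ≈ 95.5 N (down the incline)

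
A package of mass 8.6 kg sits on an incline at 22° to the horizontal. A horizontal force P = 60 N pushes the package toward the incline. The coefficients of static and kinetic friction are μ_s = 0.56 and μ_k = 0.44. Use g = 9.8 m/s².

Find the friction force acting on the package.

Normal direction: N = m g cos θ + P sin θ = 100.6 N.
Along the incline, the net driving force (taking up-slope positive) is P cos θ − m g sin θ = 55.63 − 31.57 = 24.06 N, so equilibrium requires friction f = -24.06 N (down-slope).
Maximum static friction: μ_s N = 0.56 × 100.6 = 56.35 N.
|f_req| = 24.06 ≤ 56.35 N → the package is in equilibrium; friction equals the required value.

f ≈ 24.1 N (down the incline)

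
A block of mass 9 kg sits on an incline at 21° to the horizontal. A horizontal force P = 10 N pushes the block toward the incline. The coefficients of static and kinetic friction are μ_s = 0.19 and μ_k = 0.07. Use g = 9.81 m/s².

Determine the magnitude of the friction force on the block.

The horizontal push has a component P sin θ into the surface, so N = m g cos θ + P sin θ = 82.43 + 3.584 = 86.01 N.
Parallel to the incline: P cos θ − m g sin θ = 9.336 − 31.64 = -22.3 N; the friction needed to balance this is 22.3 N acting up the slope.
The limit of static friction is μ_s N = 16.34 N.
|f_req| = 22.3 > 16.34 N → the block slides down the incline; f = μ_k N = 0.07 × 86.01 = 6.02 N.

f ≈ 6.02 N (up the incline)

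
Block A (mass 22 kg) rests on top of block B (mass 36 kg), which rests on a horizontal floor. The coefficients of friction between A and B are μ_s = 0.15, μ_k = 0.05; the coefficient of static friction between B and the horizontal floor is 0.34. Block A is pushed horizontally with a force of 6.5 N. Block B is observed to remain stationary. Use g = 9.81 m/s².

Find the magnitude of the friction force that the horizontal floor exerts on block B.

Between the blocks, N₁ = m_A g = 215.8 N.
So the A–B interface can sustain at most μ_s N₁ = 32.37 N of static friction.
Since P = 6.5 N ≤ 32.37 N, A does not slip on B; friction on A equals P = 6.5 N.
B experiences an equal 6.5 N forward from A (third law). B is in equilibrium, so the floor supplies f₂ = 6.5 N of static friction (limit μ_s(m_A+m_B)g = 193.5 N, not exceeded).

f ≈ 6.5 N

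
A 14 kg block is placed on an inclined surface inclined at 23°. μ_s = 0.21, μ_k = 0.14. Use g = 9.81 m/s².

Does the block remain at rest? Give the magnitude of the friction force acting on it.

f ≈ 17.7 N

N = m g cos θ = 126 N.
Down-slope weight component: m g sin θ = 53.7 N.
μ_s N = 26.5 N.
53.7 > 26.5 N, so it slides; kinetic friction f = μ_k N = 0.14×126 = 17.7 N.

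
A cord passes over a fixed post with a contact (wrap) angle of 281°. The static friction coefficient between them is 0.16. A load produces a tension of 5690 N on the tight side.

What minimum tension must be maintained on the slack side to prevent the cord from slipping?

T_min ≈ 2600 N

Capstan equation at impending slip: T_tight/T_slack = e^{μβ}.
β = 281° = 4.904 rad; e^{μβ} = e^{0.16×4.904} = 2.192.
T_slack = T_tight / e^{μβ} = 5690 / 2.192 = 2600 N.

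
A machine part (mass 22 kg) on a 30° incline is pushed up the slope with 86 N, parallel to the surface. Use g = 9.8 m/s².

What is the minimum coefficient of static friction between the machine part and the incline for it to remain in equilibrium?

N = m g cos θ = 186.7 N.
Friction must make up the shortfall along the incline: f = m g sin θ − P = 107.8 − 86 = 21.8 N.
At the threshold f = μ_s N, so μ_s,min = 21.8/186.7 = 0.117.

μ_s,min ≈ 0.117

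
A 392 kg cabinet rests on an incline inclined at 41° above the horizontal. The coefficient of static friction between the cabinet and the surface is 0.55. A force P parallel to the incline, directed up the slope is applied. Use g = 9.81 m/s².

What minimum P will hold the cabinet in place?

The cabinet tends to slide down (tan θ > μ_s), so at the point of impending slip friction acts up-slope at its limit: f = μ_s N.
P is parallel to the surface, so N = m g cos θ = 2900 N.
Along the incline: P + μ_s N = m g sin θ, so P = 2520 − 0.55×2900 = 927 N.

P_min ≈ 927 N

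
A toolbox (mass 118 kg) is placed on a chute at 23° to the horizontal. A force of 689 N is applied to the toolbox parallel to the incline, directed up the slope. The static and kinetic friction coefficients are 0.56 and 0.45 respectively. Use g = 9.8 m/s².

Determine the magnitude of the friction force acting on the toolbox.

Normal force: N = m g cos θ = 118 × 9.8 × cos 23° = 1064 N.
For equilibrium along the incline the friction force must supply f = m g sin θ − P = 451.8 − 689 = -237.2 N (positive meaning up-slope).
The static-friction ceiling is μ_s N = 0.56 × 1064 = 596.1 N.
Since |-237.2| ≤ 596.1 N, the toolbox remains in static equilibrium and friction takes exactly the required value.

f ≈ 237 N (down the incline)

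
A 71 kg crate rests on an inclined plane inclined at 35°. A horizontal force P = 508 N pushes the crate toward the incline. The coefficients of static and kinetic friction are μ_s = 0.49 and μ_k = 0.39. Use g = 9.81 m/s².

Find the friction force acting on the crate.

Resolve perpendicular to the incline: N = m g cos θ + P sin θ = 71×9.81×cos 35° + 508×sin 35° = 861.9 N.
Parallel to the incline: P cos θ − m g sin θ = 416.1 − 399.5 = 16.63 N; the friction needed to balance this is 16.63 N acting down the slope.
The limit of static friction is μ_s N = 422.3 N.
Since 16.63 N is within the 422.3 N limit, the crate stays put and friction is exactly 16.6 N.

f ≈ 16.6 N (down the incline)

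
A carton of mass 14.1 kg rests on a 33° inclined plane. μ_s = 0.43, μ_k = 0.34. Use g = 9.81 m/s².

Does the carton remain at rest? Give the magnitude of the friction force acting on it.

N = m g cos θ = 116 N.
Down-slope weight component: m g sin θ = 75.3 N.
μ_s N = 49.9 N.
75.3 > 49.9 N, so it slides; kinetic friction f = μ_k N = 0.34×116 = 39.4 N.

f ≈ 39.4 N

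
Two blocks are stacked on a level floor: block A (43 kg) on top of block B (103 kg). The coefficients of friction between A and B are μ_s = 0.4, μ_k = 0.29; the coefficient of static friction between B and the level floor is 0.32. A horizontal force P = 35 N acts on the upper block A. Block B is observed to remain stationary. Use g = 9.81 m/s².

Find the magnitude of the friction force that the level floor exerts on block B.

f ≈ 35 N

Between the blocks, N₁ = m_A g = 421.8 N.
So the A–B interface can sustain at most μ_s N₁ = 168.7 N of static friction.
Since P = 35 N ≤ 168.7 N, A does not slip on B; friction on A equals P = 35 N.
B experiences an equal 35 N forward from A (third law). B is in equilibrium, so the floor supplies f₂ = 35 N of static friction (limit μ_s(m_A+m_B)g = 458.3 N, not exceeded).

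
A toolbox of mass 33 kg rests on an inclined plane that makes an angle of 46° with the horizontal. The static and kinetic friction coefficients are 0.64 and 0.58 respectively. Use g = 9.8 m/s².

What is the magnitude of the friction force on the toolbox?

Perpendicular to the surface, N = m g cos θ = 33·9.8·cos 46° = 224.7 N.
For equilibrium along the incline, friction must balance the weight component: f = m g sin θ = 232.6 N up the slope.
Static friction can supply at most μ_s N = 143.8 N.
Since |232.6| > 143.8 N, static friction cannot hold it; the toolbox slides down the incline and kinetic friction applies: f = μ_k N = 0.58 × 224.7 = 130 N.

f ≈ 130 N (up the incline)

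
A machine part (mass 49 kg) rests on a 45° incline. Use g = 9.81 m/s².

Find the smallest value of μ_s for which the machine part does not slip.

μ_s,min ≈ 1

At the slip threshold m g sin θ = μ_s m g cos θ, so μ_s,min = tan θ.
μ_s,min = tan 45° = 1.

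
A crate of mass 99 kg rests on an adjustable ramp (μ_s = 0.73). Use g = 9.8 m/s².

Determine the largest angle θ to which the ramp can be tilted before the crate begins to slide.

At the slip threshold, m g sin θ = μ_s · m g cos θ, so tan θ = μ_s.
θ_max = arctan(0.73) = 36.1°.

θ_max ≈ 36.1°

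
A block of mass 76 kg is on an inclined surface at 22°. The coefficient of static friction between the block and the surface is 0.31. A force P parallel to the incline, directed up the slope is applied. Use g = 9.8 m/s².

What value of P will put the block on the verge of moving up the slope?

At impending motion up the slope, friction acts down-slope at its limit: f = μ_s N.
P is parallel to the surface, so N = m g cos θ = 691 N.
Along the incline: P = m g sin θ + μ_s N = 279 + 0.31×691 = 493 N.

P ≈ 493 N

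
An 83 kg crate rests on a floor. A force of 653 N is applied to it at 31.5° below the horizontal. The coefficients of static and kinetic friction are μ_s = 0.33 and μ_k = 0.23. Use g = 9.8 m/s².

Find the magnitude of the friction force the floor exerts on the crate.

The vertical component of P adds to the normal force: N = m g + P sin α = 813.4 + 341.2 = 1155 N.
The horizontal driving force is P cos α = 556.8 N, so equilibrium needs friction f = 556.8 N.
The static-friction limit is μ_s N = 381 N.
556.8 > 381 N → the crate slides; f = μ_k N = 0.23×1155 = 266 N.

f ≈ 266 N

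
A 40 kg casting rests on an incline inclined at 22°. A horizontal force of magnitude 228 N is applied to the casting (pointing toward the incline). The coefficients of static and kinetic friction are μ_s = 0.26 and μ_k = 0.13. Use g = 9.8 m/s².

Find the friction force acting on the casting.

f ≈ 64.6 N (down the incline)

The horizontal push has a component P sin θ into the surface, so N = m g cos θ + P sin θ = 363.5 + 85.41 = 448.9 N.
Along the incline, the net driving force (taking up-slope positive) is P cos θ − m g sin θ = 211.4 − 146.8 = 64.55 N, so equilibrium requires friction f = -64.55 N (down-slope).
Maximum static friction: μ_s N = 0.26 × 448.9 = 116.7 N.
Since 64.55 N is within the 116.7 N limit, the casting stays put and friction is exactly 64.6 N.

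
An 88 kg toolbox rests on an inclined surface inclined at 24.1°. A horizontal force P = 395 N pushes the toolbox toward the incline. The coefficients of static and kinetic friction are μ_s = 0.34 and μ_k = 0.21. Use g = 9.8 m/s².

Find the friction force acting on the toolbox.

f ≈ 8.43 N (down the incline)

Normal direction: N = m g cos θ + P sin θ = 948.5 N.
Parallel to the incline: P cos θ − m g sin θ = 360.6 − 352.1 = 8.425 N; the friction needed to balance this is 8.425 N acting down the slope.
Maximum static friction: μ_s N = 0.34 × 948.5 = 322.5 N.
Since 8.425 N is within the 322.5 N limit, the toolbox stays put and friction is exactly 8.43 N.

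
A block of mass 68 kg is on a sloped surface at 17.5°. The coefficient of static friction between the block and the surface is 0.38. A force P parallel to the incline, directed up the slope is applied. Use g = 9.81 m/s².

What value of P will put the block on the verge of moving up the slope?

P ≈ 442 N

At impending motion up the slope, friction acts down-slope at its limit: f = μ_s N.
P is parallel to the surface, so N = m g cos θ = 636 N.
Along the incline: P = m g sin θ + μ_s N = 201 + 0.38×636 = 442 N.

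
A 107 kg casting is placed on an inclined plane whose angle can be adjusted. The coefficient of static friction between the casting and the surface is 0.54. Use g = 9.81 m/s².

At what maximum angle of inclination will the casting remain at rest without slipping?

At the slip threshold, m g sin θ = μ_s · m g cos θ, so tan θ = μ_s.
θ_max = arctan(0.54) = 28.4°.

θ_max ≈ 28.4°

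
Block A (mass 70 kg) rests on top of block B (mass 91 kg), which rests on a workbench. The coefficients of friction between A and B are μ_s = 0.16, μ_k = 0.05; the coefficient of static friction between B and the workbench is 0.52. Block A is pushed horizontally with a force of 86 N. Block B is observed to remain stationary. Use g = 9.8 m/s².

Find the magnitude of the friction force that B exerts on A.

Normal force at the A–B interface: N₁ = m_A g = 686 N.
So the A–B interface can sustain at most μ_s N₁ = 109.8 N of static friction.
Since P = 86 N ≤ 109.8 N, A does not slip on B; friction on A equals P = 86 N.
By Newton's third law B feels 86 N forward from A. With B stationary, the floor's static friction on B balances it: f₂ = 86 N (well within μ_s(m_A+m_B)g = 820.5 N).

f ≈ 86 N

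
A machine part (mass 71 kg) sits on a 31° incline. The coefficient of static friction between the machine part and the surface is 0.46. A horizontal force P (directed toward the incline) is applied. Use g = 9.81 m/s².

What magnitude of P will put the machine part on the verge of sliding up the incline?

At impending motion up the slope, friction acts down-slope at its limit: f = μ_s N.
Perpendicular to the incline: N = m g cos θ + P sin θ.
Along the incline: P cos θ = m g sin θ + μ_s N = m g sin θ + μ_s (m g cos θ + P sin θ).
Solving, P (cos θ − μ_s sin θ) = m g (sin θ + μ_s cos θ), so P = 71×9.81×(sin 31° + 0.46 cos 31°)/(cos 31° − 0.46 sin 31°) = 697×0.9093/0.6202 = 1020 N.

P ≈ 1020 N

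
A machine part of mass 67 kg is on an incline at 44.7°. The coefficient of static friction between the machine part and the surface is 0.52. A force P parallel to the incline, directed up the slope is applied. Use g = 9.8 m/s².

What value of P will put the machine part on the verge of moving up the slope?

At impending motion up the slope, friction acts down-slope at its limit: f = μ_s N.
P is parallel to the surface, so N = m g cos θ = 467 N.
Along the incline: P = m g sin θ + μ_s N = 462 + 0.52×467 = 705 N.

P ≈ 705 N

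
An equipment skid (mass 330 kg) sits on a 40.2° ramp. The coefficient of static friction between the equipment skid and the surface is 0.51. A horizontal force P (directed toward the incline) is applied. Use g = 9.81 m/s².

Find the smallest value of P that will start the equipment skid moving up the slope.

P ≈ 7710 N

At impending motion up the slope, friction acts down-slope at its limit: f = μ_s N.
Perpendicular to the incline: N = m g cos θ + P sin θ.
Along the incline: P cos θ = m g sin θ + μ_s N = m g sin θ + μ_s (m g cos θ + P sin θ).
Solving, P (cos θ − μ_s sin θ) = m g (sin θ + μ_s cos θ), so P = 330×9.81×(sin 40.2° + 0.51 cos 40.2°)/(cos 40.2° − 0.51 sin 40.2°) = 3240×1.035/0.4346 = 7710 N.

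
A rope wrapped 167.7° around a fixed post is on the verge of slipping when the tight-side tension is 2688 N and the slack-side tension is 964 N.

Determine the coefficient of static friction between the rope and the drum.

μ ≈ 0.35

T₂/T₁ = e^{μβ} → μ = ln(T₂/T₁)/β.
β = 167.7° = 2.927 rad.
μ = ln(2688/964)/2.927 = ln(2.788)/2.927 = 0.35.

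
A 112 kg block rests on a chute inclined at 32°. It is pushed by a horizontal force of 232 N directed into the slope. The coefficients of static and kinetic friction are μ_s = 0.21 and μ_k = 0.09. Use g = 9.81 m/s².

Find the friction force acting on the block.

Normal direction: N = m g cos θ + P sin θ = 1055 N.
Parallel to the incline: P cos θ − m g sin θ = 196.7 − 582.2 = -385.5 N; the friction needed to balance this is 385.5 N acting up the slope.
The limit of static friction is μ_s N = 221.5 N.
|f_req| = 385.5 > 221.5 N → the block slides down the incline; f = μ_k N = 0.09 × 1055 = 94.9 N.

f ≈ 94.9 N (up the incline)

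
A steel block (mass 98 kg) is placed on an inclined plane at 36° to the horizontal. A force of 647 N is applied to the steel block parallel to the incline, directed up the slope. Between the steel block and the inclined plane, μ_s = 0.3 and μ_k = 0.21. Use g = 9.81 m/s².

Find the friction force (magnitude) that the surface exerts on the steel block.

f ≈ 81.9 N (down the incline)

Perpendicular to the surface, N = m g cos θ = 98·9.81·cos 36° = 777.8 N.
The friction needed for equilibrium is m g sin θ − P = 565.1 − 647 = -81.92 N, measured positive up-slope.
Static friction can supply at most μ_s N = 233.3 N.
Since |-81.92| ≤ 233.3 N, the steel block remains in static equilibrium and friction takes exactly the required value.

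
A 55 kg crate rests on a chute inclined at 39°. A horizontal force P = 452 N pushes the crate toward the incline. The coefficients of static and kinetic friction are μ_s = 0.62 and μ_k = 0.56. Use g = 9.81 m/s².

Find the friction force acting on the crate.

The horizontal push has a component P sin θ into the surface, so N = m g cos θ + P sin θ = 419.3 + 284.5 = 703.8 N.
Along the incline, the net driving force (taking up-slope positive) is P cos θ − m g sin θ = 351.3 − 339.5 = 11.72 N, so equilibrium requires friction f = -11.72 N (down-slope).
The limit of static friction is μ_s N = 436.3 N.
|f_req| = 11.72 ≤ 436.3 N → the crate is in equilibrium; friction equals the required value.

f ≈ 11.7 N (down the incline)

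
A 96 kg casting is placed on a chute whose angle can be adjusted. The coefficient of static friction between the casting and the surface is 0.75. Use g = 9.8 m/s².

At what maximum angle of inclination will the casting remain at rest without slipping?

At the slip threshold, m g sin θ = μ_s · m g cos θ, so tan θ = μ_s.
θ_max = arctan(0.75) = 36.9°.

θ_max ≈ 36.9°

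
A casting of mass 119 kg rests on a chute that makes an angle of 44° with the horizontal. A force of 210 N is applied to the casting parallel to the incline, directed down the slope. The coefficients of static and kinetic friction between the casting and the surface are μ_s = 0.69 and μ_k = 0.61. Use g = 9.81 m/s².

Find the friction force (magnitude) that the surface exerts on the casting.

Perpendicular to the surface, N = m g cos θ = 119·9.81·cos 44° = 839.8 N.
The friction needed for equilibrium is m g sin θ + P = 810.9 + 210 = 1021 N, measured positive up-slope.
The static-friction ceiling is μ_s N = 0.69 × 839.8 = 579.4 N.
Since |1021| > 579.4 N, static friction cannot hold it; the casting slides down the incline and kinetic friction applies: f = μ_k N = 0.61 × 839.8 = 512 N.

f ≈ 512 N (up the incline)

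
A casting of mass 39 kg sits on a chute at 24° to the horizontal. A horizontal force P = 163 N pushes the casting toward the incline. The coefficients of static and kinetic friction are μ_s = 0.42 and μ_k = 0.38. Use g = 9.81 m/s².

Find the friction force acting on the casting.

Normal direction: N = m g cos θ + P sin θ = 415.8 N.
Along the incline, the net driving force (taking up-slope positive) is P cos θ − m g sin θ = 148.9 − 155.6 = -6.705 N, so equilibrium requires friction f = 6.705 N (up-slope).
Maximum static friction: μ_s N = 0.42 × 415.8 = 174.6 N.
|f_req| = 6.705 ≤ 174.6 N → the casting is in equilibrium; friction equals the required value.

f ≈ 6.71 N (up the incline)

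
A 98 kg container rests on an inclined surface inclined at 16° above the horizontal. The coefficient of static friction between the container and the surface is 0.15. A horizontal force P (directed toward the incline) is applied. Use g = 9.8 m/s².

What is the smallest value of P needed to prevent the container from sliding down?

The container tends to slide down (tan θ > μ_s), so at the point of impending slip friction acts up-slope at its limit: f = μ_s N.
Perpendicular to the incline: N = m g cos θ + P sin θ.
Along the incline: P cos θ + μ_s N = m g sin θ, i.e. P cos θ + μ_s (m g cos θ + P sin θ) = m g sin θ.
Solving, P (cos θ + μ_s sin θ) = m g (sin θ − μ_s cos θ), so P = 960×0.1314/1.003 = 126 N.

P_min ≈ 126 N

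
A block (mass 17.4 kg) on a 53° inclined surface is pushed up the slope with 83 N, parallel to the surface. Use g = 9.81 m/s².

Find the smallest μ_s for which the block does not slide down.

N = m g cos θ = 102.7 N.
Friction must make up the shortfall along the incline: f = m g sin θ − P = 136.3 − 83 = 53.32 N.
At the threshold f = μ_s N, so μ_s,min = 53.32/102.7 = 0.519.

μ_s,min ≈ 0.519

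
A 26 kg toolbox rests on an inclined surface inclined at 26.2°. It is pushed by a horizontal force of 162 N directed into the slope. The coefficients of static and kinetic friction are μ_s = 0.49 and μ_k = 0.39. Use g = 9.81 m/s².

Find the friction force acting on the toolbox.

f ≈ 32.7 N (down the incline)

Normal direction: N = m g cos θ + P sin θ = 300.4 N.
Parallel to the incline: P cos θ − m g sin θ = 145.4 − 112.6 = 32.75 N; the friction needed to balance this is 32.75 N acting down the slope.
Maximum static friction: μ_s N = 0.49 × 300.4 = 147.2 N.
|f_req| = 32.75 ≤ 147.2 N → the toolbox is in equilibrium; friction equals the required value.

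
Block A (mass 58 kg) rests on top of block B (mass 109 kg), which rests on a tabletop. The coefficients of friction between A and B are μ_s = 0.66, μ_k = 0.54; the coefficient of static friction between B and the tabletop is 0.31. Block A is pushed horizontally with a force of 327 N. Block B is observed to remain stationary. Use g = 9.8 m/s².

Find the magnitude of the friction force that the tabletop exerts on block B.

Between the blocks, N₁ = m_A g = 568.4 N.
Maximum static friction on A from B: μ_s N₁ = 0.66×568.4 = 375.1 N.
P = 327 N is within that limit, so A and B move together (both at rest); the A–B friction is simply f₁ = P = 327 N.
B experiences an equal 327 N forward from A (third law). B is in equilibrium, so the floor supplies f₂ = 327 N of static friction (limit μ_s(m_A+m_B)g = 507.3 N, not exceeded).

f ≈ 327 N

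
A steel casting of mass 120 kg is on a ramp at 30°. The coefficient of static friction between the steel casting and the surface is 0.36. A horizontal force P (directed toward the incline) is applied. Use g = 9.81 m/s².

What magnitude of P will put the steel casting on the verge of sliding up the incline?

At impending motion up the slope, friction acts down-slope at its limit: f = μ_s N.
Perpendicular to the incline: N = m g cos θ + P sin θ.
Along the incline: P cos θ = m g sin θ + μ_s N = m g sin θ + μ_s (m g cos θ + P sin θ).
Solving, P (cos θ − μ_s sin θ) = m g (sin θ + μ_s cos θ), so P = 120×9.81×(sin 30° + 0.36 cos 30°)/(cos 30° − 0.36 sin 30°) = 1180×0.8118/0.686 = 1390 N.

P ≈ 1390 N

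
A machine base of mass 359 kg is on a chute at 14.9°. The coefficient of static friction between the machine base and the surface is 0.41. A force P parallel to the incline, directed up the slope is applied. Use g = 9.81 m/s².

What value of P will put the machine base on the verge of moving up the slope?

At impending motion up the slope, friction acts down-slope at its limit: f = μ_s N.
P is parallel to the surface, so N = m g cos θ = 3400 N.
Along the incline: P = m g sin θ + μ_s N = 906 + 0.41×3400 = 2300 N.

P ≈ 2300 N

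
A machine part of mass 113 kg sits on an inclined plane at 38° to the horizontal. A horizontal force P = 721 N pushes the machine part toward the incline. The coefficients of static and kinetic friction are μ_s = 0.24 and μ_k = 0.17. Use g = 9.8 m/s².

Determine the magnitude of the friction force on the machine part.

f ≈ 114 N (up the incline)

Resolve perpendicular to the incline: N = m g cos θ + P sin θ = 113×9.8×cos 38° + 721×sin 38° = 1317 N.
Along the incline, the net driving force (taking up-slope positive) is P cos θ − m g sin θ = 568.2 − 681.8 = -113.6 N, so equilibrium requires friction f = 113.6 N (up-slope).
Maximum static friction: μ_s N = 0.24 × 1317 = 316 N.
Since 113.6 N is within the 316 N limit, the machine part stays put and friction is exactly 114 N.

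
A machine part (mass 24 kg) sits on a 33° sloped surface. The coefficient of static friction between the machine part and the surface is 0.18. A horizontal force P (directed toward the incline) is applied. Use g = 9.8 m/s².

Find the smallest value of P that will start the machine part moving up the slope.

At impending motion up the slope, friction acts down-slope at its limit: f = μ_s N.
Perpendicular to the incline: N = m g cos θ + P sin θ.
Along the incline: P cos θ = m g sin θ + μ_s N = m g sin θ + μ_s (m g cos θ + P sin θ).
Solving, P (cos θ − μ_s sin θ) = m g (sin θ + μ_s cos θ), so P = 24×9.8×(sin 33° + 0.18 cos 33°)/(cos 33° − 0.18 sin 33°) = 235×0.6956/0.7406 = 221 N.

P ≈ 221 N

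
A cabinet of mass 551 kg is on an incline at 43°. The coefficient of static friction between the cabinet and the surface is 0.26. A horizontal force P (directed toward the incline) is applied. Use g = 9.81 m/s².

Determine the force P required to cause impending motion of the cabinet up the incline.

At impending motion up the slope, friction acts down-slope at its limit: f = μ_s N.
Perpendicular to the incline: N = m g cos θ + P sin θ.
Along the incline: P cos θ = m g sin θ + μ_s N = m g sin θ + μ_s (m g cos θ + P sin θ).
Solving, P (cos θ − μ_s sin θ) = m g (sin θ + μ_s cos θ), so P = 551×9.81×(sin 43° + 0.26 cos 43°)/(cos 43° − 0.26 sin 43°) = 5410×0.8722/0.554 = 8510 N.

P ≈ 8510 N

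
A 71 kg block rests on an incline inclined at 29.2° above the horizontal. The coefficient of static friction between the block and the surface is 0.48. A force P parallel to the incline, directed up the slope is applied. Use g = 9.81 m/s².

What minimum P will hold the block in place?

P_min ≈ 48 N

The block tends to slide down (tan θ > μ_s), so at the point of impending slip friction acts up-slope at its limit: f = μ_s N.
P is parallel to the surface, so N = m g cos θ = 608 N.
Along the incline: P + μ_s N = m g sin θ, so P = 340 − 0.48×608 = 48 N.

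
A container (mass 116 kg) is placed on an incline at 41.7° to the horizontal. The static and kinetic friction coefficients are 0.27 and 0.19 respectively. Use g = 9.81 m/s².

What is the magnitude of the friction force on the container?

Perpendicular to the surface, N = m g cos θ = 116·9.81·cos 41.7° = 849.6 N.
For equilibrium along the incline, friction must balance the weight component: f = m g sin θ = 757 N up the slope.
Maximum static friction available: μ_s N = 0.27 × 849.6 = 229.4 N.
|757| exceeds 229.4 N, so the container slips down-slope; friction is kinetic, f = μ_k N = 0.19×849.6 = 161 N.

f ≈ 161 N (up the incline)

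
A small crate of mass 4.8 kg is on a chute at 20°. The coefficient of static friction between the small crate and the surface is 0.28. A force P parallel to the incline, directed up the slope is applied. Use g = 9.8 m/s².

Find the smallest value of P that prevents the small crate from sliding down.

P_min ≈ 3.71 N

The small crate tends to slide down (tan θ > μ_s), so at the point of impending slip friction acts up-slope at its limit: f = μ_s N.
P is parallel to the surface, so N = m g cos θ = 44.2 N.
Along the incline: P + μ_s N = m g sin θ, so P = 16.1 − 0.28×44.2 = 3.71 N.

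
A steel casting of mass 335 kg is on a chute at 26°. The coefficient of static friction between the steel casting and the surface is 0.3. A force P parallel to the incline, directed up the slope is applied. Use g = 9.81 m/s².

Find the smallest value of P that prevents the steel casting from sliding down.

P_min ≈ 555 N

The steel casting tends to slide down (tan θ > μ_s), so at the point of impending slip friction acts up-slope at its limit: f = μ_s N.
P is parallel to the surface, so N = m g cos θ = 2950 N.
Along the incline: P + μ_s N = m g sin θ, so P = 1440 − 0.3×2950 = 555 N.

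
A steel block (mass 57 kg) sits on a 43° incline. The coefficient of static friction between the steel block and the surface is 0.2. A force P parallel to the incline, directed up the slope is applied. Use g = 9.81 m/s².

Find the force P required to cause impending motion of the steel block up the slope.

At impending motion up the slope, friction acts down-slope at its limit: f = μ_s N.
P is parallel to the surface, so N = m g cos θ = 409 N.
Along the incline: P = m g sin θ + μ_s N = 381 + 0.2×409 = 463 N.

P ≈ 463 N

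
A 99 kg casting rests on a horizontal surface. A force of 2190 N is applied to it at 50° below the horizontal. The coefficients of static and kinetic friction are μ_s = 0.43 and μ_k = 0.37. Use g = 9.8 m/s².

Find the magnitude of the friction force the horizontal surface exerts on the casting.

f ≈ 980 N

The vertical component of P adds to the normal force: N = m g + P sin α = 970.2 + 1678 = 2648 N.
For equilibrium, f = P cos α = 2190×cos 50° = 1408 N.
The static-friction limit is μ_s N = 1139 N.
1408 > 1139 N → the casting slides; f = μ_k N = 0.37×2648 = 980 N.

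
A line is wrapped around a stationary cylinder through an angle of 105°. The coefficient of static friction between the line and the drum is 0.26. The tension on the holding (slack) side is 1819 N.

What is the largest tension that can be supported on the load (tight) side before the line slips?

At impending slip the capstan equation gives T₂/T₁ = e^{μβ} with β in radians.
β = 105° × π/180 = 1.833 rad.
e^{μβ} = e^{0.26×1.833} = 1.61.
T₂ = T₁ · e^{μβ} = 1819 × 1.61 = 2930 N.

T_max ≈ 2930 N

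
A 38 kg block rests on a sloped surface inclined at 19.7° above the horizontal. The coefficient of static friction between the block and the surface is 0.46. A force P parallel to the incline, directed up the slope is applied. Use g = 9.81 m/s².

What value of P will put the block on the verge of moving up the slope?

P ≈ 287 N

At impending motion up the slope, friction acts down-slope at its limit: f = μ_s N.
P is parallel to the surface, so N = m g cos θ = 351 N.
Along the incline: P = m g sin θ + μ_s N = 126 + 0.46×351 = 287 N.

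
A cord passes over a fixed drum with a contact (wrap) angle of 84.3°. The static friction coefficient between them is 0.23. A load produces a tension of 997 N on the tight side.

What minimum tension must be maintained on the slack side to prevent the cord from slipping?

Capstan equation at impending slip: T_tight/T_slack = e^{μβ}.
β = 84.3° = 1.471 rad; e^{μβ} = e^{0.23×1.471} = 1.403.
T_slack = T_tight / e^{μβ} = 997 / 1.403 = 711 N.

T_min ≈ 711 N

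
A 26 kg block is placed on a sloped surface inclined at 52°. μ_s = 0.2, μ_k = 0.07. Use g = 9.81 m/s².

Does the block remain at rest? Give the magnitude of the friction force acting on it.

f ≈ 11 N

N = m g cos θ = 157 N.
Down-slope weight component: m g sin θ = 201 N.
μ_s N = 31.4 N.
201 > 31.4 N, so it slides; kinetic friction f = μ_k N = 0.07×157 = 11 N.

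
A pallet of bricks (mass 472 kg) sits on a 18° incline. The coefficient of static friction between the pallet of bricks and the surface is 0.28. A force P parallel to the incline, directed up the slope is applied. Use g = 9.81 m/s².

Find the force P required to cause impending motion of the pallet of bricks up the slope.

P ≈ 2660 N

At impending motion up the slope, friction acts down-slope at its limit: f = μ_s N.
P is parallel to the surface, so N = m g cos θ = 4400 N.
Along the incline: P = m g sin θ + μ_s N = 1430 + 0.28×4400 = 2660 N.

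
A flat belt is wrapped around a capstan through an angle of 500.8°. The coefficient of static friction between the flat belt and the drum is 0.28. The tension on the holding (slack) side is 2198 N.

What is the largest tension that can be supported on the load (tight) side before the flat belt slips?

T_max ≈ 25400 N

At impending slip the capstan equation gives T₂/T₁ = e^{μβ} with β in radians.
β = 500.8° × π/180 = 8.741 rad.
e^{μβ} = e^{0.28×8.741} = 11.56.
T₂ = T₁ · e^{μβ} = 2198 × 11.56 = 25400 N.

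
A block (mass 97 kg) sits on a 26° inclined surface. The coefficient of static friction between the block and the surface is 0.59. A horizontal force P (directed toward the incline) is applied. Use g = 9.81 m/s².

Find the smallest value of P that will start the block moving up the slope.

P ≈ 1440 N

At impending motion up the slope, friction acts down-slope at its limit: f = μ_s N.
Perpendicular to the incline: N = m g cos θ + P sin θ.
Along the incline: P cos θ = m g sin θ + μ_s N = m g sin θ + μ_s (m g cos θ + P sin θ).
Solving, P (cos θ − μ_s sin θ) = m g (sin θ + μ_s cos θ), so P = 97×9.81×(sin 26° + 0.59 cos 26°)/(cos 26° − 0.59 sin 26°) = 952×0.9687/0.6402 = 1440 N.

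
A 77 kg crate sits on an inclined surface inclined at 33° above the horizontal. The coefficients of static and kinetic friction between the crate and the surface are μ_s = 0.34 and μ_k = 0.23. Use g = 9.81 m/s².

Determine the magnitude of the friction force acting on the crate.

Normal force: N = m g cos θ = 77 × 9.81 × cos 33° = 633.5 N.
Along the slope the weight component is m g sin θ = 411.4 N; friction must supply exactly this, acting up-slope.
Maximum static friction available: μ_s N = 0.34 × 633.5 = 215.4 N.
Since |411.4| > 215.4 N, static friction cannot hold it; the crate slides down the incline and kinetic friction applies: f = μ_k N = 0.23 × 633.5 = 146 N.

f ≈ 146 N (up the incline)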